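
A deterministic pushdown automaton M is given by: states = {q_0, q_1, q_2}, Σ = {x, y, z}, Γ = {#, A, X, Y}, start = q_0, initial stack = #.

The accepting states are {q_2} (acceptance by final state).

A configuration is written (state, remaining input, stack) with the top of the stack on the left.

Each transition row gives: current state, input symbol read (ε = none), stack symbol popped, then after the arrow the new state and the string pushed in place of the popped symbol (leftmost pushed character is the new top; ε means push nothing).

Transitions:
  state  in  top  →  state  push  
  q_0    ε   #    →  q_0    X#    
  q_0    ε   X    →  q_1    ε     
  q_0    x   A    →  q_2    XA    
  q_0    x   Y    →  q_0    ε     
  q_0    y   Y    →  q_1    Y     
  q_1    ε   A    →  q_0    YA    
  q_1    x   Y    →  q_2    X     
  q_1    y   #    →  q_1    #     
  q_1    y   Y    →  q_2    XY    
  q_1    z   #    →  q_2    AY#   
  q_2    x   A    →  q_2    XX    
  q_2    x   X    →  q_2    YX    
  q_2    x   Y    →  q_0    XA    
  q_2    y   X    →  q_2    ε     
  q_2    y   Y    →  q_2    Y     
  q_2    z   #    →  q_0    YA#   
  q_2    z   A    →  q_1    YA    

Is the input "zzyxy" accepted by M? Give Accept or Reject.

(q_0, zzyxy, #)
  ε-move, top #: go to q_0, push X# → (q_0, zzyxy, X#)
  ε-move, top X: go to q_1, push ε → (q_1, zzyxy, #)
  read z, top #: go to q_2, push AY# → (q_2, zyxy, AY#)
  read z, top A: go to q_1, push YA → (q_1, yxy, YAY#)
  read y, top Y: go to q_2, push XY → (q_2, xy, XYAY#)
  read x, top X: go to q_2, push YX → (q_2, y, YXYAY#)
  read y, top Y: go to q_2, push Y → (q_2, ε, YXYAY#)
All input consumed; state q_2 ∈ F.

Accept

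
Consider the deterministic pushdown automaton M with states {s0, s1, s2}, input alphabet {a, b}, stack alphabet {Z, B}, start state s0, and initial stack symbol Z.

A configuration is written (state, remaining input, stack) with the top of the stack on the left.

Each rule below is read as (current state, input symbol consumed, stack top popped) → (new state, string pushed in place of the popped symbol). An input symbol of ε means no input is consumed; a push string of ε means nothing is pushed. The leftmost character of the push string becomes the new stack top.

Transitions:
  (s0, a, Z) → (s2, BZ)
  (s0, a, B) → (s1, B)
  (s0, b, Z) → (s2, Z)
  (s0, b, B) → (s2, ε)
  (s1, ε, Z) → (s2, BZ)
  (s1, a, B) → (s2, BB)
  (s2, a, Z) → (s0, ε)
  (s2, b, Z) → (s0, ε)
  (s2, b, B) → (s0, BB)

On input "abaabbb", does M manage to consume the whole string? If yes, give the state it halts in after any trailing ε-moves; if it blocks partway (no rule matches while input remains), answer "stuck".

s0

(s0, abaabbb, Z) ⊢ (s2, baabbb, BZ) ⊢ (s0, aabbb, BBZ) ⊢ (s1, abbb, BBZ) ⊢ (s2, bbb, BBBZ) ⊢ (s0, bb, BBBBZ) ⊢ (s2, b, BBBZ) ⊢ (s0, ε, BBBBZ)
All input consumed; M is in state s0.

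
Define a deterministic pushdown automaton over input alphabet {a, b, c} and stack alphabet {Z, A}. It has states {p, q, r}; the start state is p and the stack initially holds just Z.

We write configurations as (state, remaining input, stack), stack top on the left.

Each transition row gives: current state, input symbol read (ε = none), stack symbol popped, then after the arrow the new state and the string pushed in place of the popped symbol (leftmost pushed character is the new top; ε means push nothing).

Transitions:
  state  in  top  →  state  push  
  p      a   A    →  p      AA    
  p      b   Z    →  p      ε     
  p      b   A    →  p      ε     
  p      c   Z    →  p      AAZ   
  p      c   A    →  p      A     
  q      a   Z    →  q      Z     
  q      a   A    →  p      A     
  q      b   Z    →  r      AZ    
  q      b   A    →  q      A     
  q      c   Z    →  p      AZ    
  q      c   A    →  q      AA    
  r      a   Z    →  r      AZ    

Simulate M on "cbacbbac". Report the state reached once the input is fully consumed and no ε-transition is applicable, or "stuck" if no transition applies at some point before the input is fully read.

stuck

(p, cbacbbac, Z)
  read c, top Z: go to p, push AAZ → (p, bacbbac, AAZ)
  read b, top A: go to p, push ε → (p, acbbac, AZ)
  read a, top A: go to p, push AA → (p, cbbac, AAZ)
  read c, top A: go to p, push A → (p, bbac, AAZ)
  read b, top A: go to p, push ε → (p, bac, AZ)
  read b, top A: go to p, push ε → (p, ac, Z)
No transition for (p, a, top Z); M blocks with input ac remaining.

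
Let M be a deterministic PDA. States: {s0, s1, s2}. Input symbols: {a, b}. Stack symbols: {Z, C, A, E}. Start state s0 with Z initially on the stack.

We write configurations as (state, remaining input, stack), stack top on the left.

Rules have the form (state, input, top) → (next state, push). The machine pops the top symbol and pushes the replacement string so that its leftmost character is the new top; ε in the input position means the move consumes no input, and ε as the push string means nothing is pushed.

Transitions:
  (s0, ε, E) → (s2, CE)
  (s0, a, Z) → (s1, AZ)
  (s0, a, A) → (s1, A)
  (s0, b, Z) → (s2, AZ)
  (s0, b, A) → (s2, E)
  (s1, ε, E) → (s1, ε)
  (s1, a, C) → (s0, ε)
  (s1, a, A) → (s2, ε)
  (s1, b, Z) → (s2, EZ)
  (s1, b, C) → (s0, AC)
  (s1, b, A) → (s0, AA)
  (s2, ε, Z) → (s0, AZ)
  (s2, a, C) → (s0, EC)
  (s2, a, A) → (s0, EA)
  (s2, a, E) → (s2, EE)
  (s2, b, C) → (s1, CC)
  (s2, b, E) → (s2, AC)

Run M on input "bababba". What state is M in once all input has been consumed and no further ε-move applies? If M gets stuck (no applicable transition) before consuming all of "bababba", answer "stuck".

(s0, bababba, Z)
  read b, top Z: go to s2, push AZ → (s2, ababba, AZ)
  read a, top A: go to s0, push EA → (s0, babba, EAZ)
  ε-move, top E: go to s2, push CE → (s2, babba, CEAZ)
  read b, top C: go to s1, push CC → (s1, abba, CCEAZ)
  read a, top C: go to s0, push ε → (s0, bba, CEAZ)
No transition for (s0, b, top C); M blocks with input bba remaining.

stuck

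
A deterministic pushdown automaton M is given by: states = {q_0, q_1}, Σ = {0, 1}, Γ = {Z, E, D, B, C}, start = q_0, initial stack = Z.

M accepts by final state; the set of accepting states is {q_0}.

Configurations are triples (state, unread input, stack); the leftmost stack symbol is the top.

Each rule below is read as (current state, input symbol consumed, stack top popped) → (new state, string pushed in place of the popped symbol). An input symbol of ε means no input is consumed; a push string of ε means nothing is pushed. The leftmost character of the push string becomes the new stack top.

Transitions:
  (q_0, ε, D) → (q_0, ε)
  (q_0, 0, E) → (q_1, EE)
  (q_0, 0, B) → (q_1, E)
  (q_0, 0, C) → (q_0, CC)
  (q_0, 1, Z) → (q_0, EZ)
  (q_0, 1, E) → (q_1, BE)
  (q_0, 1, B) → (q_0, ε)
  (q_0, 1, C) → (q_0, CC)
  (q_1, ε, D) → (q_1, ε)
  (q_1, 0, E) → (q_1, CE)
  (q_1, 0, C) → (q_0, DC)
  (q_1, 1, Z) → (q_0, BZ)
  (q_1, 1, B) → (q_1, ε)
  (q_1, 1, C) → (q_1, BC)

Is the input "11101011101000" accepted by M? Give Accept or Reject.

Reject

(q_0, 11101011101000, Z)
  read 1, top Z: go to q_0, push EZ → (q_0, 1101011101000, EZ)
  read 1, top E: go to q_1, push BE → (q_1, 101011101000, BEZ)
  read 1, top B: go to q_1, push ε → (q_1, 01011101000, EZ)
  read 0, top E: go to q_1, push CE → (q_1, 1011101000, CEZ)
  read 1, top C: go to q_1, push BC → (q_1, 011101000, BCEZ)
No transition applies at (q_1, 011101000, BCEZ); input not fully consumed.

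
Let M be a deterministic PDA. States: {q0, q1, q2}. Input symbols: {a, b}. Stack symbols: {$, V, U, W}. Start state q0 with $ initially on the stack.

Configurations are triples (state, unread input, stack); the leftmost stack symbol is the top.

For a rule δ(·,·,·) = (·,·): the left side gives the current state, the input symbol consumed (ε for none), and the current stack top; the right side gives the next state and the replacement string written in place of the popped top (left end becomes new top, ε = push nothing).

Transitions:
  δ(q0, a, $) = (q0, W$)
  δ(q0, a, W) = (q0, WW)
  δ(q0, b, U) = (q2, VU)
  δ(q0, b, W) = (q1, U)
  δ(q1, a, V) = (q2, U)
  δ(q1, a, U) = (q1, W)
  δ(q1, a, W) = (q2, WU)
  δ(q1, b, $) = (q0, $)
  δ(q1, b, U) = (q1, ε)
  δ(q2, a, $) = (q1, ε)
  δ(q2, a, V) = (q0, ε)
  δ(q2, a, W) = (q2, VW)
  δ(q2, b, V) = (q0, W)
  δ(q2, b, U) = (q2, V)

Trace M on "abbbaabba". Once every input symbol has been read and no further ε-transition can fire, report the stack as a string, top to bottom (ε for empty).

(q0, abbbaabba, $)
  read a, top $: go to q0, push W$ → (q0, bbbaabba, W$)
  read b, top W: go to q1, push U → (q1, bbaabba, U$)
  read b, top U: go to q1, push ε → (q1, baabba, $)
  read b, top $: go to q0, push $ → (q0, aabba, $)
  read a, top $: go to q0, push W$ → (q0, abba, W$)
  read a, top W: go to q0, push WW → (q0, bba, WW$)
  read b, top W: go to q1, push U → (q1, ba, UW$)
  read b, top U: go to q1, push ε → (q1, a, W$)
  read a, top W: go to q2, push WU → (q2, ε, WU$)
All input consumed in state q2 with stack WU$.

WU$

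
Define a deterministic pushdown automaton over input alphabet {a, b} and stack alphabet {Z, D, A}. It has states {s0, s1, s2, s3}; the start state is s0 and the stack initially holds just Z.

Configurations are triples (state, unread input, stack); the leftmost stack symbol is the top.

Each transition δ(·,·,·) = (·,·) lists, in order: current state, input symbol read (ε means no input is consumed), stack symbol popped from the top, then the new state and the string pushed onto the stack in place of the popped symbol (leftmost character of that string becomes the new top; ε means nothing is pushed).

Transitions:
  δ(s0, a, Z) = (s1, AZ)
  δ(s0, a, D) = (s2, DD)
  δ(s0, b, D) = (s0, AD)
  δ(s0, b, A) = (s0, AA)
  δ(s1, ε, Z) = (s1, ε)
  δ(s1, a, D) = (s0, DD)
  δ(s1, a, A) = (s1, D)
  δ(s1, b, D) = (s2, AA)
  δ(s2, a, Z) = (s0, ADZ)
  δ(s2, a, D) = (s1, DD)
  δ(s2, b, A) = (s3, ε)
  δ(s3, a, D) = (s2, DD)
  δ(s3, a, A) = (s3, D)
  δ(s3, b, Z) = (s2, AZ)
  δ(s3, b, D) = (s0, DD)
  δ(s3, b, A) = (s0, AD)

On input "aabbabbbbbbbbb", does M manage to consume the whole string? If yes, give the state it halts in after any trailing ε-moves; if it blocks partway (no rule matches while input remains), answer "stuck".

s0

(s0, aabbabbbbbbbbb, Z)
  read a, top Z: go to s1, push AZ → (s1, abbabbbbbbbbb, AZ)
  read a, top A: go to s1, push D → (s1, bbabbbbbbbbb, DZ)
  read b, top D: go to s2, push AA → (s2, babbbbbbbbb, AAZ)
  read b, top A: go to s3, push ε → (s3, abbbbbbbbb, AZ)
  read a, top A: go to s3, push D → (s3, bbbbbbbbb, DZ)
  read b, top D: go to s0, push DD → (s0, bbbbbbbb, DDZ)
  read b, top D: go to s0, push AD → (s0, bbbbbbb, ADDZ)
  read b, top A: go to s0, push AA → (s0, bbbbbb, AADDZ)
  read b, top A: go to s0, push AA → (s0, bbbbb, AAADDZ)
  read b, top A: go to s0, push AA → (s0, bbbb, AAAADDZ)
  read b, top A: go to s0, push AA → (s0, bbb, AAAAADDZ)
  read b, top A: go to s0, push AA → (s0, bb, AAAAAADDZ)
  read b, top A: go to s0, push AA → (s0, b, AAAAAAADDZ)
  read b, top A: go to s0, push AA → (s0, ε, AAAAAAAADDZ)
All input consumed; M is in state s0.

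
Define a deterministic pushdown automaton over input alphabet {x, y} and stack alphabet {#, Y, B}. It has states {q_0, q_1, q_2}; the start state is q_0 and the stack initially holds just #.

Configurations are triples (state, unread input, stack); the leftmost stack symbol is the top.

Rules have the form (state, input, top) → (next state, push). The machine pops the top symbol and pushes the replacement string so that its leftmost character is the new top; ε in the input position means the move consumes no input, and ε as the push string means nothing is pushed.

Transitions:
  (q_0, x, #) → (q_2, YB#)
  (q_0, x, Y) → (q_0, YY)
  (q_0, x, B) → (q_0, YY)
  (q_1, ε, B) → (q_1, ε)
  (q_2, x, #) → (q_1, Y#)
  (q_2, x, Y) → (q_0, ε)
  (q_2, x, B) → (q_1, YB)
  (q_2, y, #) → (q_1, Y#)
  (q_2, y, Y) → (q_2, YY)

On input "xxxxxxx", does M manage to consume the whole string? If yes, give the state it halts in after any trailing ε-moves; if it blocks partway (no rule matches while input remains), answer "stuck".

(q_0, xxxxxxx, #) ⊢ (q_2, xxxxxx, YB#) ⊢ (q_0, xxxxx, B#) ⊢ (q_0, xxxx, YY#) ⊢ (q_0, xxx, YYY#) ⊢ (q_0, xx, YYYY#) ⊢ (q_0, x, YYYYY#) ⊢ (q_0, ε, YYYYYY#)
All input consumed; M is in state q_0.

q_0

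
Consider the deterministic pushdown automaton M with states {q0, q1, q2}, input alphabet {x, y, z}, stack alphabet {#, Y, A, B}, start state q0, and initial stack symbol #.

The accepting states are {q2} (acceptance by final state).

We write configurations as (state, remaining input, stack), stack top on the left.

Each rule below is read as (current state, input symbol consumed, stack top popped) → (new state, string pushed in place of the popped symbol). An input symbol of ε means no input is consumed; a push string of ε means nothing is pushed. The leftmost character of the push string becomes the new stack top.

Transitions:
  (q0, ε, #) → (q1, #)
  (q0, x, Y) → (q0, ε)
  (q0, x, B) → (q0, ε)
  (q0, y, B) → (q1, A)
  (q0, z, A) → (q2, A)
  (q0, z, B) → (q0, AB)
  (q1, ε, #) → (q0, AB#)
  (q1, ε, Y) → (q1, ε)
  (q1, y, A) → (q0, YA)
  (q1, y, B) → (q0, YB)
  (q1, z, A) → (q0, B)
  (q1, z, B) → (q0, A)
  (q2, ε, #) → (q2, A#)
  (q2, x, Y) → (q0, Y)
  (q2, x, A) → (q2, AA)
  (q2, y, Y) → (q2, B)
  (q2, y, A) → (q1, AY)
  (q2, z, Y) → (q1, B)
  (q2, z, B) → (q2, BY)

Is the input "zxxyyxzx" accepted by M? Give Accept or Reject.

Accept

(q0, zxxyyxzx, #) ⊢ (q1, zxxyyxzx, #) ⊢ (q0, zxxyyxzx, AB#) ⊢ (q2, xxyyxzx, AB#) ⊢ (q2, xyyxzx, AAB#) ⊢ (q2, yyxzx, AAAB#) ⊢ (q1, yxzx, AYAAB#) ⊢ (q0, xzx, YAYAAB#) ⊢ (q0, zx, AYAAB#) ⊢ (q2, x, AYAAB#) ⊢ (q2, ε, AAYAAB#)
All input consumed; state q2 ∈ F.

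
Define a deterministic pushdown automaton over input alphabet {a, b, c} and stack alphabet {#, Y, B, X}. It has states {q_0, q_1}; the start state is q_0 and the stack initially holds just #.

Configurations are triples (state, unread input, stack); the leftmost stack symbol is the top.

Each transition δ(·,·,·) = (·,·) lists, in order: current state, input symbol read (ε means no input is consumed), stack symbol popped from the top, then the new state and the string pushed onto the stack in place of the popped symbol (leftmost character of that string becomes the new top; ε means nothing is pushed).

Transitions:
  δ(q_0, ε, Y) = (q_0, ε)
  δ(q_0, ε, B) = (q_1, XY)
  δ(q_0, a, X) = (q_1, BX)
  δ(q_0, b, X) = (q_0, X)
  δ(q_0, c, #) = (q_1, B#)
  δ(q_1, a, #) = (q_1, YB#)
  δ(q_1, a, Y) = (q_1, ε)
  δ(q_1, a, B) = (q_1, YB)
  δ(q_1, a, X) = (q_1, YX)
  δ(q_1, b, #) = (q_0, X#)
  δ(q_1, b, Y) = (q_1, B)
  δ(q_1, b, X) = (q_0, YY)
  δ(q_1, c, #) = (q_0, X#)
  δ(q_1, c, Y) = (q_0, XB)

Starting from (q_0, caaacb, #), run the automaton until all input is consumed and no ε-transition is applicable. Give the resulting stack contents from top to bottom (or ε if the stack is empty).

XBB#

(q_0, caaacb, #)
  read c, top #: go to q_1, push B# → (q_1, aaacb, B#)
  read a, top B: go to q_1, push YB → (q_1, aacb, YB#)
  read a, top Y: go to q_1, push ε → (q_1, acb, B#)
  read a, top B: go to q_1, push YB → (q_1, cb, YB#)
  read c, top Y: go to q_0, push XB → (q_0, b, XBB#)
  read b, top X: go to q_0, push X → (q_0, ε, XBB#)
All input consumed in state q_0 with stack XBB#.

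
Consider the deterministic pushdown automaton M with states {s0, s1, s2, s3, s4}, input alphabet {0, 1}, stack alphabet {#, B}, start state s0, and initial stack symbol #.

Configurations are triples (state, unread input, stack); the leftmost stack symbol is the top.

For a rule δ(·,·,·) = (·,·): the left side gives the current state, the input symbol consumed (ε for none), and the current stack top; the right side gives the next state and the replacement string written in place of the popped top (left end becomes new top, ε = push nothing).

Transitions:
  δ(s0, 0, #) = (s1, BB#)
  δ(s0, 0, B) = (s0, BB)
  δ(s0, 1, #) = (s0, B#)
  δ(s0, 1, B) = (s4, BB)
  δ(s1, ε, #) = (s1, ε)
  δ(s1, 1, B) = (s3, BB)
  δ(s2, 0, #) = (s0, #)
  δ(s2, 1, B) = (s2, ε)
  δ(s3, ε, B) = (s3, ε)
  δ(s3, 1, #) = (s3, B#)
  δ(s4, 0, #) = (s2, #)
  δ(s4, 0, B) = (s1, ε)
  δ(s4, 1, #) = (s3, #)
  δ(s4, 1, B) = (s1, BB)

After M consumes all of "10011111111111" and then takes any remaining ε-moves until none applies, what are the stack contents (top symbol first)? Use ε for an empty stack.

(s0, 10011111111111, #)
  read 1, top #: go to s0, push B# → (s0, 0011111111111, B#)
  read 0, top B: go to s0, push BB → (s0, 011111111111, BB#)
  read 0, top B: go to s0, push BB → (s0, 11111111111, BBB#)
  read 1, top B: go to s4, push BB → (s4, 1111111111, BBBB#)
  read 1, top B: go to s1, push BB → (s1, 111111111, BBBBB#)
  read 1, top B: go to s3, push BB → (s3, 11111111, BBBBBB#)
  ε-move, top B: go to s3, push ε → (s3, 11111111, BBBBB#)
  ε-move, top B: go to s3, push ε → (s3, 11111111, BBBB#)
  ε-move, top B: go to s3, push ε → (s3, 11111111, BBB#)
  ε-move, top B: go to s3, push ε → (s3, 11111111, BB#)
  ε-move, top B: go to s3, push ε → (s3, 11111111, B#)
  ε-move, top B: go to s3, push ε → (s3, 11111111, #)
  read 1, top #: go to s3, push B# → (s3, 1111111, B#)
  ε-move, top B: go to s3, push ε → (s3, 1111111, #)
  read 1, top #: go to s3, push B# → (s3, 111111, B#)
  ε-move, top B: go to s3, push ε → (s3, 111111, #)
  read 1, top #: go to s3, push B# → (s3, 11111, B#)
  ε-move, top B: go to s3, push ε → (s3, 11111, #)
  read 1, top #: go to s3, push B# → (s3, 1111, B#)
  ε-move, top B: go to s3, push ε → (s3, 1111, #)
  read 1, top #: go to s3, push B# → (s3, 111, B#)
  ε-move, top B: go to s3, push ε → (s3, 111, #)
  read 1, top #: go to s3, push B# → (s3, 11, B#)
  ε-move, top B: go to s3, push ε → (s3, 11, #)
  read 1, top #: go to s3, push B# → (s3, 1, B#)
  ε-move, top B: go to s3, push ε → (s3, 1, #)
  read 1, top #: go to s3, push B# → (s3, ε, B#)
  ε-move, top B: go to s3, push ε → (s3, ε, #)
All input consumed in state s3 with stack #.

#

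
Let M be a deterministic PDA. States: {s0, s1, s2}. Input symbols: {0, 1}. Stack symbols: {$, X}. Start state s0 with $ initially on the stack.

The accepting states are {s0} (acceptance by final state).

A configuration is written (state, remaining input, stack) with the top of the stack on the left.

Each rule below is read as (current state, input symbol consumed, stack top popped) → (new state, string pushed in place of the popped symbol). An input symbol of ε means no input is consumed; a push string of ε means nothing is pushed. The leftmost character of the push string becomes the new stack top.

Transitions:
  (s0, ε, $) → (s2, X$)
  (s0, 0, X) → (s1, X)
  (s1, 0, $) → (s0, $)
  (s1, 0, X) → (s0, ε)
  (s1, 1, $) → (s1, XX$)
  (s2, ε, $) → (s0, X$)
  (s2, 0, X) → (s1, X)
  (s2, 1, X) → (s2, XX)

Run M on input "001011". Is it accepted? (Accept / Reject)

(s0, 001011, $) ⊢ (s2, 001011, X$) ⊢ (s1, 01011, X$) ⊢ (s0, 1011, $) ⊢ (s2, 1011, X$) ⊢ (s2, 011, XX$) ⊢ (s1, 11, XX$)
No transition applies at (s1, 11, XX$); input not fully consumed.

Reject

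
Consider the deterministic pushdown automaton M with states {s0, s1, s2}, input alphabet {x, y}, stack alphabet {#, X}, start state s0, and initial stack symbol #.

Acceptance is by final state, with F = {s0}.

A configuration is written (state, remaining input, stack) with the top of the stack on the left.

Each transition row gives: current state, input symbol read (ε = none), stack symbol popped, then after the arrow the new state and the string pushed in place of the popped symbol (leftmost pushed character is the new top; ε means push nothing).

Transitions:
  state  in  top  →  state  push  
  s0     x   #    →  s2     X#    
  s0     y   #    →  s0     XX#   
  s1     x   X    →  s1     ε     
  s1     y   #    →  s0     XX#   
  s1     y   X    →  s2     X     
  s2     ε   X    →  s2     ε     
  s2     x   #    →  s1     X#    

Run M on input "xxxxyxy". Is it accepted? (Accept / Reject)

(s0, xxxxyxy, #)
  read x, top #: go to s2, push X# → (s2, xxxyxy, X#)
  ε-move, top X: go to s2, push ε → (s2, xxxyxy, #)
  read x, top #: go to s1, push X# → (s1, xxyxy, X#)
  read x, top X: go to s1, push ε → (s1, xyxy, #)
No transition applies at (s1, xyxy, #); input not fully consumed.

Reject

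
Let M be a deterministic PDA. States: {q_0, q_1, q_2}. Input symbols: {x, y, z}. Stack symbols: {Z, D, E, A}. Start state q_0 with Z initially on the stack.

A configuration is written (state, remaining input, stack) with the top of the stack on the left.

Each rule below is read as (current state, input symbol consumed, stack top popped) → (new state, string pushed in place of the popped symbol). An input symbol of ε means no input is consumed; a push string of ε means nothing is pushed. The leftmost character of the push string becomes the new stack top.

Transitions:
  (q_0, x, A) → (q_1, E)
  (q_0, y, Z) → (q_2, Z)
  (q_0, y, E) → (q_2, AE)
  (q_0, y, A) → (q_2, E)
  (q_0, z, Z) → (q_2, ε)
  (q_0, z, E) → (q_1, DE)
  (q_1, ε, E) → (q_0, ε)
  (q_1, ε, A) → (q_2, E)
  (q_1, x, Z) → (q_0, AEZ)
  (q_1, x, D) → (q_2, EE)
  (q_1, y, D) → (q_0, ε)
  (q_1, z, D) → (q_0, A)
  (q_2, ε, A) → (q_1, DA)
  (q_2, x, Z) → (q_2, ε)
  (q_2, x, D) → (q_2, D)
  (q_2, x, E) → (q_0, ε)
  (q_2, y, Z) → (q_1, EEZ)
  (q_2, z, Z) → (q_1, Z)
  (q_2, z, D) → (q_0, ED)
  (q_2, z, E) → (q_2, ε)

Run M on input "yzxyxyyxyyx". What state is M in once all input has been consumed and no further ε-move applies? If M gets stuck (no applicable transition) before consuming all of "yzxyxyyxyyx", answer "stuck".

(q_0, yzxyxyyxyyx, Z) ⊢ (q_2, zxyxyyxyyx, Z) ⊢ (q_1, xyxyyxyyx, Z) ⊢ (q_0, yxyyxyyx, AEZ) ⊢ (q_2, xyyxyyx, EEZ) ⊢ (q_0, yyxyyx, EZ) ⊢ (q_2, yxyyx, AEZ) ⊢ (q_1, yxyyx, DAEZ) ⊢ (q_0, xyyx, AEZ) ⊢ (q_1, yyx, EEZ) ⊢ (q_0, yyx, EZ) ⊢ (q_2, yx, AEZ) ⊢ (q_1, yx, DAEZ) ⊢ (q_0, x, AEZ) ⊢ (q_1, ε, EEZ) ⊢ (q_0, ε, EZ)
All input consumed; M is in state q_0.

q_0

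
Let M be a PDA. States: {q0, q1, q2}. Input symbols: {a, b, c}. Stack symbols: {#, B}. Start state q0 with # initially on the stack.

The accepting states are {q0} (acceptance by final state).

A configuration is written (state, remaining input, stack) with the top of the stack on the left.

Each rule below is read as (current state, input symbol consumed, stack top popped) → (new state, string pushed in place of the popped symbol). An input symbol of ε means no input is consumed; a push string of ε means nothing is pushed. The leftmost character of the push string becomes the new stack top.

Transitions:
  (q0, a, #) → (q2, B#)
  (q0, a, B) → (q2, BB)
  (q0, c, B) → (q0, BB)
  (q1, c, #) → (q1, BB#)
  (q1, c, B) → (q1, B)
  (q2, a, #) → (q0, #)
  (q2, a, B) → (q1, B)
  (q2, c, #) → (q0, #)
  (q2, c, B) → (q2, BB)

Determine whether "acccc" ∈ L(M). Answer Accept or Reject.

No computation consumes all input and reaches a final state.

Reject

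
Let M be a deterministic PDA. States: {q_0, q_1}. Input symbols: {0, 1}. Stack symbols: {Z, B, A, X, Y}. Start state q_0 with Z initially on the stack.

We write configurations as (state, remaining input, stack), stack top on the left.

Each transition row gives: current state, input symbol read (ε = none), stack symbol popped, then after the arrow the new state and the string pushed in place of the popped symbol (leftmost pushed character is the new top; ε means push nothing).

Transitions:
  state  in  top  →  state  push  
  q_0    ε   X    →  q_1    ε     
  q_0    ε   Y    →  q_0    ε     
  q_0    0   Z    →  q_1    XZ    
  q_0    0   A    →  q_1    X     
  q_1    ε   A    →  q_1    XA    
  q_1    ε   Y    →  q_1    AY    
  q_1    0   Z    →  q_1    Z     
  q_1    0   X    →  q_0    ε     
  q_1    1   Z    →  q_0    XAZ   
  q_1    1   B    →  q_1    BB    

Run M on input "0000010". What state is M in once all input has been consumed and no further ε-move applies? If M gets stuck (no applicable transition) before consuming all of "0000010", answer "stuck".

stuck

(q_0, 0000010, Z)
  read 0, top Z: go to q_1, push XZ → (q_1, 000010, XZ)
  read 0, top X: go to q_0, push ε → (q_0, 00010, Z)
  read 0, top Z: go to q_1, push XZ → (q_1, 0010, XZ)
  read 0, top X: go to q_0, push ε → (q_0, 010, Z)
  read 0, top Z: go to q_1, push XZ → (q_1, 10, XZ)
No transition for (q_1, 1, top X); M blocks with input 10 remaining.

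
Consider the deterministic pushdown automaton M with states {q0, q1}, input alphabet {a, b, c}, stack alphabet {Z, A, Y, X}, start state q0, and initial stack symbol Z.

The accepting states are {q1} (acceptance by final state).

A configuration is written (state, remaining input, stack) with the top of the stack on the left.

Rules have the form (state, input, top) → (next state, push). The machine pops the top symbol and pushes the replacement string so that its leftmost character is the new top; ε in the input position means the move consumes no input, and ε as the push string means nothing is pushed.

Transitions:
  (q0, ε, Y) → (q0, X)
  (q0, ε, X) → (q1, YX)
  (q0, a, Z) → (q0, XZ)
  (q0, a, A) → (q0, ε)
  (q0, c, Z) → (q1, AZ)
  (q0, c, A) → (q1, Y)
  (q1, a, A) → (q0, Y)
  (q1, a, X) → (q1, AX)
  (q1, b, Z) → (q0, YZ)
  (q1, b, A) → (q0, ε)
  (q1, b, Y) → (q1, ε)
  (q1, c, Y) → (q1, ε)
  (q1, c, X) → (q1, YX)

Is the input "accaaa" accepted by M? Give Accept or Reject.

Reject

(q0, accaaa, Z) ⊢ (q0, ccaaa, XZ) ⊢ (q1, ccaaa, YXZ) ⊢ (q1, caaa, XZ) ⊢ (q1, aaa, YXZ)
No transition applies at (q1, aaa, YXZ); input not fully consumed.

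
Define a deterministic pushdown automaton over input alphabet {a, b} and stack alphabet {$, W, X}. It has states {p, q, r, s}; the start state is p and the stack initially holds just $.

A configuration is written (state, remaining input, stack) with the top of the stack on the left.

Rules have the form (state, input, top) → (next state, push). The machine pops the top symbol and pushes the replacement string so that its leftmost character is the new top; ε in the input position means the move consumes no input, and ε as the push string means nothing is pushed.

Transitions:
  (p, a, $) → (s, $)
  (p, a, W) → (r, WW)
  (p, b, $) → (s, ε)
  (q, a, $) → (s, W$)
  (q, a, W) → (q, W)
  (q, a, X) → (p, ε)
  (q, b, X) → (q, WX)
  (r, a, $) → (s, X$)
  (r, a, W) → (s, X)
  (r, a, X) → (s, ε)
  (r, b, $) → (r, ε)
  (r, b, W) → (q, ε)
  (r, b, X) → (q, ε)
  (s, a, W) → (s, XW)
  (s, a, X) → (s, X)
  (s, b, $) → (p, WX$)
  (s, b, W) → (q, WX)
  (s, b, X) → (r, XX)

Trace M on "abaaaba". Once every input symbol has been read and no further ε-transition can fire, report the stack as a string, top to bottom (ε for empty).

XWX$

(p, abaaaba, $) ⊢ (s, baaaba, $) ⊢ (p, aaaba, WX$) ⊢ (r, aaba, WWX$) ⊢ (s, aba, XWX$) ⊢ (s, ba, XWX$) ⊢ (r, a, XXWX$) ⊢ (s, ε, XWX$)
All input consumed in state s with stack XWX$.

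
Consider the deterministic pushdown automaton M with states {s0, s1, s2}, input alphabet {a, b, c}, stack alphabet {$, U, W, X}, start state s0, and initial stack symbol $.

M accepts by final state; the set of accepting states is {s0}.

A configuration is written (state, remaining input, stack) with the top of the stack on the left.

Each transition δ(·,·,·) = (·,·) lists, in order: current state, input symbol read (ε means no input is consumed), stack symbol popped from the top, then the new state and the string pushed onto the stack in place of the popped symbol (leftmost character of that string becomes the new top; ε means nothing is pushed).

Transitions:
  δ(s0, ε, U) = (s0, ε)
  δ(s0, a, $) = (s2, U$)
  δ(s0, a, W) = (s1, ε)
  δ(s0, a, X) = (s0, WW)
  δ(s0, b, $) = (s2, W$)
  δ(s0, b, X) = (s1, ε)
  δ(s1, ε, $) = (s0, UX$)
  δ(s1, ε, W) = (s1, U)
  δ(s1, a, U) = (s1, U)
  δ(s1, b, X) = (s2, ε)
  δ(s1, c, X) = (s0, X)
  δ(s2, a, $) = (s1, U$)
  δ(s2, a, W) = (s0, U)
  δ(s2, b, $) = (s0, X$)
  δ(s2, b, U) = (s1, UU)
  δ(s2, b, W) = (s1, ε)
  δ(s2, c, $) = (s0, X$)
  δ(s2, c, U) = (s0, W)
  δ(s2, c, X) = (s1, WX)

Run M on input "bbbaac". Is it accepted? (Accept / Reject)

(s0, bbbaac, $)
  read b, top $: go to s2, push W$ → (s2, bbaac, W$)
  read b, top W: go to s1, push ε → (s1, baac, $)
  ε-move, top $: go to s0, push UX$ → (s0, baac, UX$)
  ε-move, top U: go to s0, push ε → (s0, baac, X$)
  read b, top X: go to s1, push ε → (s1, aac, $)
  ε-move, top $: go to s0, push UX$ → (s0, aac, UX$)
  ε-move, top U: go to s0, push ε → (s0, aac, X$)
  read a, top X: go to s0, push WW → (s0, ac, WW$)
  read a, top W: go to s1, push ε → (s1, c, W$)
  ε-move, top W: go to s1, push U → (s1, c, U$)
No transition applies at (s1, c, U$); input not fully consumed.

Reject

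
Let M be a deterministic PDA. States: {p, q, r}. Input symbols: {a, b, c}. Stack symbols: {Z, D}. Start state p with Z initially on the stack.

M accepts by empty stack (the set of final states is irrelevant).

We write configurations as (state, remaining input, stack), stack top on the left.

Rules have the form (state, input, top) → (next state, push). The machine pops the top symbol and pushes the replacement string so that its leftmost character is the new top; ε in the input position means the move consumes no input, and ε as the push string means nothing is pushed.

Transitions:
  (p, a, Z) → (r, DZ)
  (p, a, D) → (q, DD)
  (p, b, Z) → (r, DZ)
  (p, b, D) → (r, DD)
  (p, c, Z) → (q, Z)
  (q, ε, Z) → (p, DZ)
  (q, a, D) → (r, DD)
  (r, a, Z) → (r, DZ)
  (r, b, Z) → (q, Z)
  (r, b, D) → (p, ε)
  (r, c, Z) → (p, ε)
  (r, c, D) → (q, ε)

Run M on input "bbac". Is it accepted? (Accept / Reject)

Reject

(p, bbac, Z)
  read b, top Z: go to r, push DZ → (r, bac, DZ)
  read b, top D: go to p, push ε → (p, ac, Z)
  read a, top Z: go to r, push DZ → (r, c, DZ)
  read c, top D: go to q, push ε → (q, ε, Z)
  ε-move, top Z: go to p, push DZ → (p, ε, DZ)
All input consumed; stack is DZ, not empty, and no further ε-move applies.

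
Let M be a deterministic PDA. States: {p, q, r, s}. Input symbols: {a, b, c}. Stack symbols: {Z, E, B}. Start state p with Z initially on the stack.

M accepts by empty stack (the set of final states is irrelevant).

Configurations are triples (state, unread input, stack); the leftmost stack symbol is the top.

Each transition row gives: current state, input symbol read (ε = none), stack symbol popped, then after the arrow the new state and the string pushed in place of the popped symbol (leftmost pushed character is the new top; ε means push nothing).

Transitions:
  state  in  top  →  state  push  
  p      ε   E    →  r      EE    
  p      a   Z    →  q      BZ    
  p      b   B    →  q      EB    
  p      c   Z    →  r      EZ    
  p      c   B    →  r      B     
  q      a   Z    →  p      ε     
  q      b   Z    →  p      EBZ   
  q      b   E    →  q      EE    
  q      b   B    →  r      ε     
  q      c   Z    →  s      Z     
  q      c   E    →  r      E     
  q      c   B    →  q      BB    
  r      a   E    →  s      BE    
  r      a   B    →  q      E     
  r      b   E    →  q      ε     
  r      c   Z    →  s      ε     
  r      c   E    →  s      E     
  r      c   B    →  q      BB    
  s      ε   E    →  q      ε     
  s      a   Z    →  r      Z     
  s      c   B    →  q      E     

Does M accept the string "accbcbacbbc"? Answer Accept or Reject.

(p, accbcbacbbc, Z)
  read a, top Z: go to q, push BZ → (q, ccbcbacbbc, BZ)
  read c, top B: go to q, push BB → (q, cbcbacbbc, BBZ)
  read c, top B: go to q, push BB → (q, bcbacbbc, BBBZ)
  read b, top B: go to r, push ε → (r, cbacbbc, BBZ)
  read c, top B: go to q, push BB → (q, bacbbc, BBBZ)
  read b, top B: go to r, push ε → (r, acbbc, BBZ)
  read a, top B: go to q, push E → (q, cbbc, EBZ)
  read c, top E: go to r, push E → (r, bbc, EBZ)
  read b, top E: go to q, push ε → (q, bc, BZ)
  read b, top B: go to r, push ε → (r, c, Z)
  read c, top Z: go to s, push ε → (s, ε, ε)
All input consumed and the stack is empty.

Accept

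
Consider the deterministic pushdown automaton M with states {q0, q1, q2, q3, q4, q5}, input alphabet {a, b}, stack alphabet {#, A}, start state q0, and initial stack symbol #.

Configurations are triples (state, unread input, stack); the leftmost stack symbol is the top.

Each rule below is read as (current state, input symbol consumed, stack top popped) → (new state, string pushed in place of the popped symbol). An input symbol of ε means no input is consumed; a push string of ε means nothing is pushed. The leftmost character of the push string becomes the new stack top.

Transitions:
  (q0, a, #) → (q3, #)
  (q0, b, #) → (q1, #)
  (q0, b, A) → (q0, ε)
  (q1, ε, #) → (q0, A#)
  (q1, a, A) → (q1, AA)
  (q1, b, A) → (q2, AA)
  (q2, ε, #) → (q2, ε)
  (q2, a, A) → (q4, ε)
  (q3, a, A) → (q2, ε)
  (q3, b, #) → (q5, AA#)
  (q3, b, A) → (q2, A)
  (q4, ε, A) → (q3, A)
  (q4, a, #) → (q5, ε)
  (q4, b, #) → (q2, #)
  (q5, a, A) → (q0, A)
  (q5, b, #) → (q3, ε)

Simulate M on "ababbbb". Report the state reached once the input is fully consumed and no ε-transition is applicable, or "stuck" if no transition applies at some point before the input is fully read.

(q0, ababbbb, #) ⊢ (q3, babbbb, #) ⊢ (q5, abbbb, AA#) ⊢ (q0, bbbb, AA#) ⊢ (q0, bbb, A#) ⊢ (q0, bb, #) ⊢ (q1, b, #) ⊢ (q0, b, A#) ⊢ (q0, ε, #)
All input consumed; M is in state q0.

q0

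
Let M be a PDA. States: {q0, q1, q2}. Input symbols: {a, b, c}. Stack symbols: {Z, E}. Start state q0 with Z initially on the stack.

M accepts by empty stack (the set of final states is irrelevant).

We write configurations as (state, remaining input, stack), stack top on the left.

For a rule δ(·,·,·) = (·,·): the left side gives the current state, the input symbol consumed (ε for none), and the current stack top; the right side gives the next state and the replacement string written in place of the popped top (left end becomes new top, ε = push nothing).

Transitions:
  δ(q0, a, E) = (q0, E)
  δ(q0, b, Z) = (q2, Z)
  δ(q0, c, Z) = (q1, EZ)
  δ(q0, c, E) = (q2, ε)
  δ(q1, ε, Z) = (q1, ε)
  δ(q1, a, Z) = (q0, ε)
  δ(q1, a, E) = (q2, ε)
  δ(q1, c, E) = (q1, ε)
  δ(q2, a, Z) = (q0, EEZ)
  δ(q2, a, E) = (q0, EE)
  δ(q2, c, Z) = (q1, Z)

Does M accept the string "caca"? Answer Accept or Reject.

Accept

One accepting computation: (q0, caca, Z) ⊢ (q1, aca, EZ) ⊢ (q2, ca, Z) ⊢ (q1, a, Z) ⊢ (q0, ε, ε)
All input consumed and the stack is empty.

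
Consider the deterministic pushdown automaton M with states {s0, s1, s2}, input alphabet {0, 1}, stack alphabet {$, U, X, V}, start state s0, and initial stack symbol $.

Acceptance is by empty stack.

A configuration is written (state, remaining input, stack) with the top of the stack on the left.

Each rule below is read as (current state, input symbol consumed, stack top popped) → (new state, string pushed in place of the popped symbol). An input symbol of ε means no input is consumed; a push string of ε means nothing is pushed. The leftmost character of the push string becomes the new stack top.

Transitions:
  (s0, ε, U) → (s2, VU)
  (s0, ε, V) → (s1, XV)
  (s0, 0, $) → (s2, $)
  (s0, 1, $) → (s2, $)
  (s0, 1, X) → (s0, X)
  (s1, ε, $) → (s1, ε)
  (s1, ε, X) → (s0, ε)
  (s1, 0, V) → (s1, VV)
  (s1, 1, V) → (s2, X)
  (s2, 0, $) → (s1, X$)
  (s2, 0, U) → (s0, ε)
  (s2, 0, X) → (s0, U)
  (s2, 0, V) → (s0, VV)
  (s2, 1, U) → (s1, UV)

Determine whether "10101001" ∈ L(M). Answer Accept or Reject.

(s0, 10101001, $)
  read 1, top $: go to s2, push $ → (s2, 0101001, $)
  read 0, top $: go to s1, push X$ → (s1, 101001, X$)
  ε-move, top X: go to s0, push ε → (s0, 101001, $)
  read 1, top $: go to s2, push $ → (s2, 01001, $)
  read 0, top $: go to s1, push X$ → (s1, 1001, X$)
  ε-move, top X: go to s0, push ε → (s0, 1001, $)
  read 1, top $: go to s2, push $ → (s2, 001, $)
  read 0, top $: go to s1, push X$ → (s1, 01, X$)
  ε-move, top X: go to s0, push ε → (s0, 01, $)
  read 0, top $: go to s2, push $ → (s2, 1, $)
No transition applies at (s2, 1, $); input not fully consumed.

Reject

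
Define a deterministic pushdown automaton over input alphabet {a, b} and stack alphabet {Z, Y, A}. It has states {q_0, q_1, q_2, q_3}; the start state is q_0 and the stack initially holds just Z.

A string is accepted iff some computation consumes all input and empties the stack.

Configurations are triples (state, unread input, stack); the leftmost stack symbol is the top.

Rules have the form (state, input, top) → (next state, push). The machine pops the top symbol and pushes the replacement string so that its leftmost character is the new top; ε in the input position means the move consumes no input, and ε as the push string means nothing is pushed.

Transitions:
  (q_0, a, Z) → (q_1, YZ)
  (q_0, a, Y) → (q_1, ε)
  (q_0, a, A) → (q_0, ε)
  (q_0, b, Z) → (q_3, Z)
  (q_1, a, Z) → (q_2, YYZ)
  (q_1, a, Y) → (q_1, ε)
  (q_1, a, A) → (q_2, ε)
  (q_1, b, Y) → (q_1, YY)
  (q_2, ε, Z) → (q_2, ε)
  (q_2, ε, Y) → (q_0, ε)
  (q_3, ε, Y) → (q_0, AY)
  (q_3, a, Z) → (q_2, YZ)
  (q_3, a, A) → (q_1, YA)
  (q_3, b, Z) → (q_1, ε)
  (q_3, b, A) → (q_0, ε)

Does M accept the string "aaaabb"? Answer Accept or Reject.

Reject

(q_0, aaaabb, Z) ⊢ (q_1, aaabb, YZ) ⊢ (q_1, aabb, Z) ⊢ (q_2, abb, YYZ) ⊢ (q_0, abb, YZ) ⊢ (q_1, bb, Z)
No transition applies at (q_1, bb, Z); input not fully consumed.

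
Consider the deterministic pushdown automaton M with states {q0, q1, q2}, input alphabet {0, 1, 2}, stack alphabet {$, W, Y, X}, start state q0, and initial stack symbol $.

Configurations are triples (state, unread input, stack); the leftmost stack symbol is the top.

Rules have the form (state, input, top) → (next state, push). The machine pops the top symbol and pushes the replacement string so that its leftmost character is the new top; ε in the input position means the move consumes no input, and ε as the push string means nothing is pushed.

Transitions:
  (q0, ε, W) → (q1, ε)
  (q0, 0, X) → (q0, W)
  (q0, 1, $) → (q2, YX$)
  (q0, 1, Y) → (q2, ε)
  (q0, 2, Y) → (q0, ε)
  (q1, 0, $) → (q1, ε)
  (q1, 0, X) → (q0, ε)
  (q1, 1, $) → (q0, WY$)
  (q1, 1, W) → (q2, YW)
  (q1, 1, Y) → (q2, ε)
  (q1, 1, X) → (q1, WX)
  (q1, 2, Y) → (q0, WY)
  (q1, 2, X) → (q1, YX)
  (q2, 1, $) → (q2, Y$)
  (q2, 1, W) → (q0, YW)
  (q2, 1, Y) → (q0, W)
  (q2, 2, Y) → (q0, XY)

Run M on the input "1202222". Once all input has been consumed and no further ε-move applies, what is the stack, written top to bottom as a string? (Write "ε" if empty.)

(q0, 1202222, $)
  read 1, top $: go to q2, push YX$ → (q2, 202222, YX$)
  read 2, top Y: go to q0, push XY → (q0, 02222, XYX$)
  read 0, top X: go to q0, push W → (q0, 2222, WYX$)
  ε-move, top W: go to q1, push ε → (q1, 2222, YX$)
  read 2, top Y: go to q0, push WY → (q0, 222, WYX$)
  ε-move, top W: go to q1, push ε → (q1, 222, YX$)
  read 2, top Y: go to q0, push WY → (q0, 22, WYX$)
  ε-move, top W: go to q1, push ε → (q1, 22, YX$)
  read 2, top Y: go to q0, push WY → (q0, 2, WYX$)
  ε-move, top W: go to q1, push ε → (q1, 2, YX$)
  read 2, top Y: go to q0, push WY → (q0, ε, WYX$)
  ε-move, top W: go to q1, push ε → (q1, ε, YX$)
All input consumed in state q1 with stack YX$.

YX$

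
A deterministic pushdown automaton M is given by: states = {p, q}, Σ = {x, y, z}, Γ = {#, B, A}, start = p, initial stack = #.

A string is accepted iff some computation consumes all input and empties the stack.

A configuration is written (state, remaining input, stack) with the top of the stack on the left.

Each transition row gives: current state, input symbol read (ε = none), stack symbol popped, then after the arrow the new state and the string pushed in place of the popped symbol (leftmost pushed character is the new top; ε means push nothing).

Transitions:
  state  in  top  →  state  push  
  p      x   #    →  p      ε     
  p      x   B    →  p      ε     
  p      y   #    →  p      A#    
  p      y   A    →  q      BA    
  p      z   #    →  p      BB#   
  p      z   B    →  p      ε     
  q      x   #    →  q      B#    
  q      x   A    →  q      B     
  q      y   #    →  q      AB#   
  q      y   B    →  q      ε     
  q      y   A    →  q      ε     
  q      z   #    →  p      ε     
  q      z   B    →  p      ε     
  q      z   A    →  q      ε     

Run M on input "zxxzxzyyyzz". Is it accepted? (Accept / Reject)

(p, zxxzxzyyyzz, #)
  read z, top #: go to p, push BB# → (p, xxzxzyyyzz, BB#)
  read x, top B: go to p, push ε → (p, xzxzyyyzz, B#)
  read x, top B: go to p, push ε → (p, zxzyyyzz, #)
  read z, top #: go to p, push BB# → (p, xzyyyzz, BB#)
  read x, top B: go to p, push ε → (p, zyyyzz, B#)
  read z, top B: go to p, push ε → (p, yyyzz, #)
  read y, top #: go to p, push A# → (p, yyzz, A#)
  read y, top A: go to q, push BA → (q, yzz, BA#)
  read y, top B: go to q, push ε → (q, zz, A#)
  read z, top A: go to q, push ε → (q, z, #)
  read z, top #: go to p, push ε → (p, ε, ε)
All input consumed and the stack is empty.

Accept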